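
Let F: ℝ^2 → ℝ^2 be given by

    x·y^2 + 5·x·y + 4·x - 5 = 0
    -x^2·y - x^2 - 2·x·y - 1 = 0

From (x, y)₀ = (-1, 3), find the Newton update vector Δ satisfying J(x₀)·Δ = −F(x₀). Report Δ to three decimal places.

(0.440, -1.880)

At (-1, 3): F = (-33.000, 1.000).
Jacobian J = [[y^2 + 5·y + 4, 2·x·y + 5·x], [-2·x·y - 2·x - 2·y, -x^2 - 2·x]].
At the point, J = [[28.000, -11.000], [2.000, 1.000]] (det J = 50.000).
Solving J·Δ = −F gives Δ = (0.440, -1.880).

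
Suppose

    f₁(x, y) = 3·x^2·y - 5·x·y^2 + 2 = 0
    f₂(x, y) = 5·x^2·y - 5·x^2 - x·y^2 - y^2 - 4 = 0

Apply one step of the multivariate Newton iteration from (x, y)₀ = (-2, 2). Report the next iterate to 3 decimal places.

At (-2, 2): F = (66.000, 20.000).
Jacobian J = [[6·x·y - 5·y^2, 3·x^2 - 10·x·y], [10·x·y - 10·x - y^2, 5·x^2 - 2·x·y - 2·y]].
At the point, J = [[-44.000, 52.000], [-24.000, 24.000]] (det J = 192.000).
Solving J·Δ = −F gives Δ = (-2.833, -3.667).
Then the next iterate is (x, y)₁ = (-4.833, -1.667).

(-4.833, -1.667)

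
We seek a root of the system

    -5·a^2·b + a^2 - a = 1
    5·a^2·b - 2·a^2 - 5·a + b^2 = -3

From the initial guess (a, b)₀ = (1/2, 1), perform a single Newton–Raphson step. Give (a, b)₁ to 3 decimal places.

At (1/2, 1): F = (-2.500, 2.250).
Jacobian J = [[-10·a·b + 2·a - 1, -5·a^2], [10·a·b - 4·a - 5, 5·a^2 + 2·b]].
At the point, J = [[-5.000, -1.250], [-2.000, 3.250]] (det J = -18.750).
Solving J·Δ = −F gives Δ = (-0.283, -0.867).
Then the next iterate is (a, b)₁ = (0.217, 0.133).

(0.217, 0.133)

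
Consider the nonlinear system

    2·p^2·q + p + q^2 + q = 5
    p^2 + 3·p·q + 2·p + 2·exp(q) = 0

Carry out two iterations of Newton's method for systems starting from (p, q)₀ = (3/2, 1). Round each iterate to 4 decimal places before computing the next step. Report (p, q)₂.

(7.5218, -4.1216)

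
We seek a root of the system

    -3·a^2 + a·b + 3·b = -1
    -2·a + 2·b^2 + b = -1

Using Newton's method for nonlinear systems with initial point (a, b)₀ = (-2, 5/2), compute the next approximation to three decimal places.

(-1.297, 0.810)

At (-2, 5/2): F = (-8.500, 20.000).
Jacobian J = [[-6·a + b, a + 3], [-2, 4·b + 1]].
At the point, J = [[14.500, 1.000], [-2.000, 11.000]] (det J = 161.500).
Solving J·Δ = −F gives Δ = (0.703, -1.690).
Then the next iterate is (a, b)₁ = (-1.297, 0.810).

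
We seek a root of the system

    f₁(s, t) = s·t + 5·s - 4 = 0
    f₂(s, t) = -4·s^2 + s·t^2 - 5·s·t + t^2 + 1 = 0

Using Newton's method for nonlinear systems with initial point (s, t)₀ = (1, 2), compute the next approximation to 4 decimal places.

(0.6000, 1.8000)

At (1, 2): F = (3.0000, -5.0000).
Jacobian J = [[t + 5, s], [-8·s + t^2 - 5·t, 2·s·t - 5·s + 2·t]].
At the point, J = [[7.0000, 1.0000], [-14.0000, 3.0000]] (det J = 35.0000).
Solving J·Δ = −F gives Δ = (-0.4000, -0.2000).
Then the next iterate is (s, t)₁ = (0.6000, 1.8000).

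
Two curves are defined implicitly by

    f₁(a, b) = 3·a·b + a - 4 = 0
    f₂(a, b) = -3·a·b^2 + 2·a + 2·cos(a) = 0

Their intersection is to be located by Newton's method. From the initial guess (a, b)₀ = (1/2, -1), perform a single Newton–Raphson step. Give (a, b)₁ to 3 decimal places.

(-5.014, -5.019)

At (1/2, -1): F = (-5.000, 1.25517).
Jacobian J = [[3·b + 1, 3·a], [-3·b^2 - 2·sin(a) + 2, -6·a·b]].
At the point, J = [[-2.000, 1.500], [-1.95885, 3.000]] (det J = -3.06172).
Solving J·Δ = −F gives Δ = (-5.514, -4.019).
Then the next iterate is (a, b)₁ = (-5.014, -5.019).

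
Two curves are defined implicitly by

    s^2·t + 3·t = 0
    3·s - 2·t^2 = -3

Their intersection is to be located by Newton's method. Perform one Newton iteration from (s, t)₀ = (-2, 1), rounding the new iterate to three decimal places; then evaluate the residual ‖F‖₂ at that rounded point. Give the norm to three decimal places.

2.689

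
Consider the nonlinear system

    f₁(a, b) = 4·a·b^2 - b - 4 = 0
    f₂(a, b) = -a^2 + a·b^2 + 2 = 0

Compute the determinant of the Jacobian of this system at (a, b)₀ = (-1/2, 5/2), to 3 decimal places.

J = [[4·b^2, 8·a·b - 1], [-2·a + b^2, 2·a·b]].
At the point, J = [[25.000, -11.000], [7.250, -2.500]].
det J = 17.250.

17.250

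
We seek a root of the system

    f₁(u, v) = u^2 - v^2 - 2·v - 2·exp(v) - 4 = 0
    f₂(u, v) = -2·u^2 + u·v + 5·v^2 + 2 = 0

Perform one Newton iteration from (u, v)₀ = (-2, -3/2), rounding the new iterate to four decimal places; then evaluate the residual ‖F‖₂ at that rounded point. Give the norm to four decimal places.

At (-2, -3/2): F = (0.303740, 8.2500).
Jacobian J = [[2·u, -2·v - 2·exp(v) - 2], [-4·u + v, u + 10·v]].
At the point, J = [[-4.0000, 0.553740], [6.5000, -17.0000]] (det J = 64.400692).
Solving J·Δ = −F gives Δ = (0.1511, 0.5431).
Then the next iterate is (u, v)₁ = (-1.8489, -0.9569).
Re-evaluating at (-1.8489, -0.9569): F = (-0.351590, 1.510638), so ‖F‖₂ = 1.5510.

1.5510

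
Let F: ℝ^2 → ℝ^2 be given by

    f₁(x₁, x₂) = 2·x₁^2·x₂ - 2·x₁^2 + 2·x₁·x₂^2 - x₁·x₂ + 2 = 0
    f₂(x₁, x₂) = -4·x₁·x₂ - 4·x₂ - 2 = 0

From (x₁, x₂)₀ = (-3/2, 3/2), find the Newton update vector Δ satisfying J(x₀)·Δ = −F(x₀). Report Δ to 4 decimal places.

At (-3/2, 3/2): F = (-0.2500, 1.0000).
Jacobian J = [[4·x₁·x₂ - 4·x₁ + 2·x₂^2 - x₂, 2·x₁^2 + 4·x₁·x₂ - x₁], [-4·x₂, -4·x₁ - 4]].
At the point, J = [[0.0000, -3.0000], [-6.0000, 2.0000]] (det J = -18.0000).
Solving J·Δ = −F gives Δ = (0.1389, -0.0833).

(0.1389, -0.0833)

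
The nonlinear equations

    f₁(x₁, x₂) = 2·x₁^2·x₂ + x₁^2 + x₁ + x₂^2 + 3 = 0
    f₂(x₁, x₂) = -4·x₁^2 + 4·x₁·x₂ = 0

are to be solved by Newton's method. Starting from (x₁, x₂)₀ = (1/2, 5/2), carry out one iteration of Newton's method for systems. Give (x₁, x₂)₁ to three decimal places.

At (1/2, 5/2): F = (11.250, 4.000).
Jacobian J = [[4·x₁·x₂ + 2·x₁ + 1, 2·x₁^2 + 2·x₂], [-8·x₁ + 4·x₂, 4·x₁]].
At the point, J = [[7.000, 5.500], [6.000, 2.000]] (det J = -19.000).
Solving J·Δ = −F gives Δ = (0.026, -2.079).
Then the next iterate is (x₁, x₂)₁ = (0.526, 0.421).

(0.526, 0.421)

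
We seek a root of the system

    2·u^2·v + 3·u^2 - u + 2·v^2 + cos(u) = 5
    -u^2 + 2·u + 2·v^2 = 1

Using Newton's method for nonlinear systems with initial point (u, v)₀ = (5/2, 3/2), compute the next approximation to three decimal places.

(1.789, 0.770)

At (5/2, 3/2): F = (33.69886, 2.250).
Jacobian J = [[4·u·v + 6·u - sin(u) - 1, 2·u^2 + 4·v], [-2·u + 2, 4·v]].
At the point, J = [[28.40153, 18.500], [-3.000, 6.000]] (det J = 225.90917).
Solving J·Δ = −F gives Δ = (-0.711, -0.730).
Then the next iterate is (u, v)₁ = (1.789, 0.770).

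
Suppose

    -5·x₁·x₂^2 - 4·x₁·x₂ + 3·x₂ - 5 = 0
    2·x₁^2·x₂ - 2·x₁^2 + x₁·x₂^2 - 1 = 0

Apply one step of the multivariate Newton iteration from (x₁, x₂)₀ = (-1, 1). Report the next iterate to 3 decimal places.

(1.000, 1.647)

At (-1, 1): F = (7.000, -2.000).
Jacobian J = [[-5·x₂^2 - 4·x₂, -10·x₁·x₂ - 4·x₁ + 3], [4·x₁·x₂ - 4·x₁ + x₂^2, 2·x₁^2 + 2·x₁·x₂]].
At the point, J = [[-9.000, 17.000], [1.000, 0.000]] (det J = -17.000).
Solving J·Δ = −F gives Δ = (2.000, 0.647).
Then the next iterate is (x₁, x₂)₁ = (1.000, 1.647).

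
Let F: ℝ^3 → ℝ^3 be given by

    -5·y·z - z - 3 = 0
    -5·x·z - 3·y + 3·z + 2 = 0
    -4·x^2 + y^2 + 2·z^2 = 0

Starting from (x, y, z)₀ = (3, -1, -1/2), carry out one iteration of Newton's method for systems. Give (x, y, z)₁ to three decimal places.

(1.403, 0.776, -0.360)

At (3, -1, -1/2): F = (-5.000, 11.000, -34.500).
Jacobian J = [[0, -5·z, -5·y - 1], [-5·z, -3, -5·x + 3], [-8·x, 2·y, 4·z]].
At the point, J = [[0.000, 2.500, 4.000], [2.500, -3.000, -12.000], [-24.000, -2.000, -2.000]] (det J = 424.500).
Solving J·Δ = −F gives Δ = (-1.597, 1.776, 0.140).
Then the next iterate is (x, y, z)₁ = (1.403, 0.776, -0.360).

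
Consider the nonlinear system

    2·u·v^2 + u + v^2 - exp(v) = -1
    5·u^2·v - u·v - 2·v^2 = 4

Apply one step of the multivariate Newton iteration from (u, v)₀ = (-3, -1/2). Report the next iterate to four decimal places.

At (-3, -1/2): F = (-3.856531, -28.5000).
Jacobian J = [[2·v^2 + 1, 4·u·v + 2·v - exp(v)], [10·u·v - v, 5·u^2 - u - 4·v]].
At the point, J = [[1.5000, 4.393469], [15.5000, 50.0000]] (det J = 6.901225).
Solving J·Δ = −F gives Δ = (9.7972, -2.4671).
Then the next iterate is (u, v)₁ = (6.7972, -2.9671).

(6.7972, -2.9671)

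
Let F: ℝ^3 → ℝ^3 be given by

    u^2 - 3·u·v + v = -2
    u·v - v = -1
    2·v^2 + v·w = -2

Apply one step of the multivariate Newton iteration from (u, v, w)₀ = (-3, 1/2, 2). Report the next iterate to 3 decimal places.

At (-3, 1/2, 2): F = (16.000, -1.000, 3.500).
Jacobian J = [[2·u - 3·v, -3·u + 1, 0], [v, u - 1, 0], [0, 4·v + w, v]].
At the point, J = [[-7.500, 10.000, 0.000], [0.500, -4.000, 0.000], [0.000, 4.000, 0.500]] (det J = 12.500).
Solving J·Δ = −F gives Δ = (2.160, 0.020, -7.160).
Then the next iterate is (u, v, w)₁ = (-0.840, 0.520, -5.160).

(-0.840, 0.520, -5.160)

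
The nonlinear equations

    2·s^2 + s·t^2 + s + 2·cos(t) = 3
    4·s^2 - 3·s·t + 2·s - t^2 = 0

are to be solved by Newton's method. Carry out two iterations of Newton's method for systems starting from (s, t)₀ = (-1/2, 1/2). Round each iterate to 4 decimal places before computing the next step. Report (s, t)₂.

(-2.3652, -0.5567)

At (-1/2, 1/2): F = (-1.369835, 0.5000).
Jacobian J = [[4·s + t^2 + 1, 2·s·t - 2·sin(t)], [8·s - 3·t + 2, -3·s - 2·t]].
At the point, J = [[-0.7500, -1.458851], [-3.5000, 0.5000]] (det J = -5.480979).
Solving J·Δ = −F gives Δ = (0.0081, -0.9432).
Then the next iterate is (s, t)₁ = (-0.4919, -0.4432).
Round to (-0.4919, -0.4432) and repeat: F = (-1.297823, -0.866394), J = [[-0.771174, 1.293685], [-0.6056, 2.3621]].
Δ = (-1.8733, -0.1135), so (s, t)₂ = (-2.3652, -0.5567).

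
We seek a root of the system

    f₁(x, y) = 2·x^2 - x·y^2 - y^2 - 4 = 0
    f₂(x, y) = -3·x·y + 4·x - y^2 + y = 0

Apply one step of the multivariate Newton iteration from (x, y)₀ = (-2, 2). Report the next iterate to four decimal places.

(-1.4286, 1.7143)

At (-2, 2): F = (8.0000, 2.0000).
Jacobian J = [[4·x - y^2, -2·x·y - 2·y], [-3·y + 4, -3·x - 2·y + 1]].
At the point, J = [[-12.0000, 4.0000], [-2.0000, 3.0000]] (det J = -28.0000).
Solving J·Δ = −F gives Δ = (0.5714, -0.2857).
Then the next iterate is (x, y)₁ = (-1.4286, 1.7143).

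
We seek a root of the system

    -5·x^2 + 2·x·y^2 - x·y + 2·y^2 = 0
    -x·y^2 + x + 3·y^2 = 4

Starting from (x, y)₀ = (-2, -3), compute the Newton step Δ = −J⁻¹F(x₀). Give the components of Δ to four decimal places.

At (-2, -3): F = (-44.0000, 39.0000).
Jacobian J = [[-10·x + 2·y^2 - y, 4·x·y - x + 4·y], [-y^2 + 1, -2·x·y + 6·y]].
At the point, J = [[41.0000, 14.0000], [-8.0000, -30.0000]] (det J = -1118.0000).
Solving J·Δ = −F gives Δ = (0.6923, 1.1154).

(0.6923, 1.1154)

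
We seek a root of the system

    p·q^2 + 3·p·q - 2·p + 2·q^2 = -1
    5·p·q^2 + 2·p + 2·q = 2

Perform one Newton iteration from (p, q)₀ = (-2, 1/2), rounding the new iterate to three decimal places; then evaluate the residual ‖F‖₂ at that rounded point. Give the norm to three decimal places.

At (-2, 1/2): F = (2.000, -7.500).
Jacobian J = [[q^2 + 3·q - 2, 2·p·q + 3·p + 4·q], [5·q^2 + 2, 10·p·q + 2]].
At the point, J = [[-0.250, -6.000], [3.250, -8.000]] (det J = 21.500).
Solving J·Δ = −F gives Δ = (2.837, 0.215).
Then the next iterate is (p, q)₁ = (0.837, 0.715).
Re-evaluating at (0.837, 0.715): F = (2.57171, 3.24348), so ‖F‖₂ = 4.139.

4.139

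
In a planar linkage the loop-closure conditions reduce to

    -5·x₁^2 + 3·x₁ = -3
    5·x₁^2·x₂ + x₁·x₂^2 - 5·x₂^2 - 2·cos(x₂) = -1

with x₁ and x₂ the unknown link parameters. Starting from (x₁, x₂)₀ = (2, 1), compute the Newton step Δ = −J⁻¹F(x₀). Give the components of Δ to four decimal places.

(-0.6471, -0.2124)

At (2, 1): F = (-11.0000, 16.919395).
Jacobian J = [[-10·x₁ + 3, 0], [10·x₁·x₂ + x₂^2, 5·x₁^2 + 2·x₁·x₂ - 10·x₂ + 2·sin(x₂)]].
At the point, J = [[-17.0000, 0.0000], [21.0000, 15.682942]] (det J = -266.610013).
Solving J·Δ = −F gives Δ = (-0.6471, -0.2124).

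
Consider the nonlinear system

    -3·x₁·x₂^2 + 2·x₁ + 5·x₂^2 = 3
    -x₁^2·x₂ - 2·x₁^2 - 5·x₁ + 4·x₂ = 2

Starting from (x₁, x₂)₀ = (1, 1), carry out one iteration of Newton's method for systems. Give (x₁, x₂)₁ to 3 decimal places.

At (1, 1): F = (1.000, -6.000).
Jacobian J = [[-3·x₂^2 + 2, -6·x₁·x₂ + 10·x₂], [-2·x₁·x₂ - 4·x₁ - 5, -x₁^2 + 4]].
At the point, J = [[-1.000, 4.000], [-11.000, 3.000]] (det J = 41.000).
Solving J·Δ = −F gives Δ = (-0.659, -0.415).
Then the next iterate is (x₁, x₂)₁ = (0.341, 0.585).

(0.341, 0.585)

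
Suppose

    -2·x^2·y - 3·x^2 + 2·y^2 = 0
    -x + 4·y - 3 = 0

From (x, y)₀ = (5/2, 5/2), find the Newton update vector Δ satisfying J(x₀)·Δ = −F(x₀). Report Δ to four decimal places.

At (5/2, 5/2): F = (-37.5000, 4.5000).
Jacobian J = [[-4·x·y - 6·x, -2·x^2 + 4·y], [-1, 4]].
At the point, J = [[-40.0000, -2.5000], [-1.0000, 4.0000]] (det J = -162.5000).
Solving J·Δ = −F gives Δ = (-0.8538, -1.3385).

(-0.8538, -1.3385)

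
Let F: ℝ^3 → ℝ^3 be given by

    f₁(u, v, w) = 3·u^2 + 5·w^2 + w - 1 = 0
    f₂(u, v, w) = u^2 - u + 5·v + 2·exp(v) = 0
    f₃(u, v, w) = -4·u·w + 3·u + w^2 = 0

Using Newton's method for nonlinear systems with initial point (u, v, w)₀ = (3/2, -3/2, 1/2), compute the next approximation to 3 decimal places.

At (3/2, -3/2, 1/2): F = (7.500, -6.30374, 1.750).
Jacobian J = [[6·u, 0, 10·w + 1], [2·u - 1, 2·exp(v) + 5, 0], [-4·w + 3, 0, -4·u + 2·w]].
At the point, J = [[9.000, 0.000, 6.000], [2.000, 5.44626, 0.000], [1.000, 0.000, -5.000]] (det J = -277.75928).
Solving J·Δ = −F gives Δ = (-0.941, 1.503, 0.162).
Then the next iterate is (u, v, w)₁ = (0.559, 0.003, 0.662).

(0.559, 0.003, 0.662)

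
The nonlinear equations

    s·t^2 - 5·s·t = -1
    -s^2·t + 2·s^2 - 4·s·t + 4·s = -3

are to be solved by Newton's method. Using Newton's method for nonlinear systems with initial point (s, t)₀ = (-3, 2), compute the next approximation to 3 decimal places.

(-1.000, -0.333)

At (-3, 2): F = (19.000, 15.000).
Jacobian J = [[t^2 - 5·t, 2·s·t - 5·s], [-2·s·t + 4·s - 4·t + 4, -s^2 - 4·s]].
At the point, J = [[-6.000, 3.000], [-4.000, 3.000]] (det J = -6.000).
Solving J·Δ = −F gives Δ = (2.000, -2.333).
Then the next iterate is (s, t)₁ = (-1.000, -0.333).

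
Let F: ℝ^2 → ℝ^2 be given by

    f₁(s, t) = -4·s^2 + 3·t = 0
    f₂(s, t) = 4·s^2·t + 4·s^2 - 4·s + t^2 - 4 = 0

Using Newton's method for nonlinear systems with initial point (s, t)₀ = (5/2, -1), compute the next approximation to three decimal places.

(1.150, -0.670)

At (5/2, -1): F = (-28.000, -13.000).
Jacobian J = [[-8·s, 3], [8·s·t + 8·s - 4, 4·s^2 + 2·t]].
At the point, J = [[-20.000, 3.000], [-4.000, 23.000]] (det J = -448.000).
Solving J·Δ = −F gives Δ = (-1.350, 0.330).
Then the next iterate is (s, t)₁ = (1.150, -0.670).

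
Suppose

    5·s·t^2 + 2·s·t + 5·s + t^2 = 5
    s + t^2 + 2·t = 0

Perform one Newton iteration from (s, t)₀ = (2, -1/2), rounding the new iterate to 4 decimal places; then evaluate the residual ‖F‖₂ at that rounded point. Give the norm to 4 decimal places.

0.2135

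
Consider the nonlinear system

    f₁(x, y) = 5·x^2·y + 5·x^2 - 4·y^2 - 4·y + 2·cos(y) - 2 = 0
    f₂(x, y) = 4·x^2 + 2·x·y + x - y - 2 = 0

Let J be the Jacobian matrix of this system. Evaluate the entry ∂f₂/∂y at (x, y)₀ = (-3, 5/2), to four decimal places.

-7.0000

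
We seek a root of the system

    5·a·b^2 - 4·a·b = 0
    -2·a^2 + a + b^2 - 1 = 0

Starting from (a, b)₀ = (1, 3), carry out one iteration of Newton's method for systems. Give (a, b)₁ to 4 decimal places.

(0.9420, 1.8043)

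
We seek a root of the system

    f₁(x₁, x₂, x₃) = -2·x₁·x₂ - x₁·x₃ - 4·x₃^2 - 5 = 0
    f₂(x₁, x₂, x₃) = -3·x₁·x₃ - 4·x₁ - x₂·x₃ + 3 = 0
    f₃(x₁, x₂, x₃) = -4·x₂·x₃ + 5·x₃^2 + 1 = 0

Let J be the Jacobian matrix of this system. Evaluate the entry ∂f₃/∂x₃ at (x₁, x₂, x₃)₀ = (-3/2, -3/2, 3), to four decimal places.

∂f₃/∂x₃ = -4·x₂ + 10·x₃.
At (-3/2, -3/2, 3) this is 36.0000.

36.0000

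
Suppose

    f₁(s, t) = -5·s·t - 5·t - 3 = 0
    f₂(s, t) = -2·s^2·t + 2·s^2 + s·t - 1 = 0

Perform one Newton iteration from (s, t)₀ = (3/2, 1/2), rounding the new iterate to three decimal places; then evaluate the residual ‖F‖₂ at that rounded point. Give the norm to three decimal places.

2.806

At (3/2, 1/2): F = (-9.250, 2.000).
Jacobian J = [[-5·t, -5·s - 5], [-4·s·t + 4·s + t, -2·s^2 + s]].
At the point, J = [[-2.500, -12.500], [3.500, -3.000]] (det J = 51.250).
Solving J·Δ = −F gives Δ = (-1.029, -0.534).
Then the next iterate is (s, t)₁ = (0.471, -0.034).
Re-evaluating at (0.471, -0.034): F = (-2.74993, -0.55725), so ‖F‖₂ = 2.806.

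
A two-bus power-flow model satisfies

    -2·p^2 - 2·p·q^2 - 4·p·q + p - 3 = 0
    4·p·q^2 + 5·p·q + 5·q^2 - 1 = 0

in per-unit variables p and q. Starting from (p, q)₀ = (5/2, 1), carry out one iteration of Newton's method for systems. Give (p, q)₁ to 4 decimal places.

(1.0574, 0.6820)

At (5/2, 1): F = (-28.0000, 26.5000).
Jacobian J = [[-4·p - 2·q^2 - 4·q + 1, -4·p·q - 4·p], [4·q^2 + 5·q, 8·p·q + 5·p + 10·q]].
At the point, J = [[-15.0000, -20.0000], [9.0000, 42.5000]] (det J = -457.5000).
Solving J·Δ = −F gives Δ = (-1.4426, -0.3180).
Then the next iterate is (p, q)₁ = (1.0574, 0.6820).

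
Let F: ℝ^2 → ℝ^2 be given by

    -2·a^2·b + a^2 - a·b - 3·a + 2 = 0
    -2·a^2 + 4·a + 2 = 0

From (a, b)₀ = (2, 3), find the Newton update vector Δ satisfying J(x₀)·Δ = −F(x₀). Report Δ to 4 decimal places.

At (2, 3): F = (-30.0000, 2.0000).
Jacobian J = [[-4·a·b + 2·a - b - 3, -2·a^2 - a], [-4·a + 4, 0]].
At the point, J = [[-26.0000, -10.0000], [-4.0000, 0.0000]] (det J = -40.0000).
Solving J·Δ = −F gives Δ = (0.5000, -4.3000).

(0.5000, -4.3000)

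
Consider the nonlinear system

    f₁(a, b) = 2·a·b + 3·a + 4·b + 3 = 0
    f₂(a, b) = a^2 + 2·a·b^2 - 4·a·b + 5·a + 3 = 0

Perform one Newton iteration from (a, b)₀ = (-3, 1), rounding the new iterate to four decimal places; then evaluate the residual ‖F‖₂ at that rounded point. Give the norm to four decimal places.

At (-3, 1): F = (-8.0000, 3.0000).
Jacobian J = [[2·b + 3, 2·a + 4], [2·a + 2·b^2 - 4·b + 5, 4·a·b - 4·a]].
At the point, J = [[5.0000, -2.0000], [-3.0000, 0.0000]] (det J = -6.0000).
Solving J·Δ = −F gives Δ = (1.0000, -1.5000).
Then the next iterate is (a, b)₁ = (-2.0000, -0.5000).
Re-evaluating at (-2.0000, -0.5000): F = (-3.0000, -8.0000), so ‖F‖₂ = 8.5440.

8.5440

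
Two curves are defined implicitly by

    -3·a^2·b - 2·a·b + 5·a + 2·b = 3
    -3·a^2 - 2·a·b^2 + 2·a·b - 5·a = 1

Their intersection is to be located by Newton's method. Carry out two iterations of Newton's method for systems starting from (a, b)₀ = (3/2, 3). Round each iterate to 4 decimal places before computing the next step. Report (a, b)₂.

(0.2653, 1.4619)

At (3/2, 3): F = (-18.7500, -33.2500).
Jacobian J = [[-6·a·b - 2·b + 5, -3·a^2 - 2·a + 2], [-6·a - 2·b^2 + 2·b - 5, -4·a·b + 2·a]].
At the point, J = [[-28.0000, -7.7500], [-26.0000, -15.0000]] (det J = 218.5000).
Solving J·Δ = −F gives Δ = (-0.1078, -2.0297).
Then the next iterate is (a, b)₁ = (1.3922, 0.9703).
Round to (1.3922, 0.9703) and repeat: F = (-2.442070, -13.695422), J = [[-5.045710, -6.599063], [-13.295564, -2.619007]].
Δ = (-1.1269, 0.4916), so (a, b)₂ = (0.2653, 1.4619).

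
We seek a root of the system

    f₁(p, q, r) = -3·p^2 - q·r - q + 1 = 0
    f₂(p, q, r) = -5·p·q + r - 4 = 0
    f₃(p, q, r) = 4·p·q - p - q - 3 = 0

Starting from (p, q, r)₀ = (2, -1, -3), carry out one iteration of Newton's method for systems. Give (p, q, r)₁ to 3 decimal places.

At (2, -1, -3): F = (-13.000, 3.000, -12.000).
Jacobian J = [[-6·p, -r - 1, -q], [-5·q, -5·p, 1], [4·q - 1, 4·p - 1, 0]].
At the point, J = [[-12.000, 2.000, 1.000], [5.000, -10.000, 1.000], [-5.000, 7.000, 0.000]] (det J = 59.000).
Solving J·Δ = −F gives Δ = (0.542, 2.102, 15.305).
Then the next iterate is (p, q, r)₁ = (2.542, 1.102, 12.305).

(2.542, 1.102, 12.305)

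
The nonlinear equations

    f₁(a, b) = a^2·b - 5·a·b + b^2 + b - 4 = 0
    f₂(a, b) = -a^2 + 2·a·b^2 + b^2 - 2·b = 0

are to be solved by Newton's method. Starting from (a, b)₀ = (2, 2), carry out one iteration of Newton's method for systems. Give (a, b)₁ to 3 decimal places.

(-3.250, 2.500)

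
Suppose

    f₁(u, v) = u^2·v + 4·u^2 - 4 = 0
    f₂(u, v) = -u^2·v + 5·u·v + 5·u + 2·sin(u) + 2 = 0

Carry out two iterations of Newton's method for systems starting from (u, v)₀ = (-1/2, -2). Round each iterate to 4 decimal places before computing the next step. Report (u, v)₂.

(-1.3636, -0.0416)

At (-1/2, -2): F = (-3.5000, 4.041149).
Jacobian J = [[2·u·v + 8·u, u^2], [-2·u·v + 5·v + 2·cos(u) + 5, -u^2 + 5·u]].
At the point, J = [[-2.0000, 0.2500], [-5.244835, -2.7500]] (det J = 6.811209).
Solving J·Δ = −F gives Δ = (-1.2648, 3.8817).
Then the next iterate is (u, v)₁ = (-1.7648, 1.8817).
Round to (-1.7648, 1.8817) and repeat: F = (14.318667, -31.251192), J = [[-20.760048, 3.114519], [20.664570, -11.938519]].
Δ = (0.4012, -1.9233), so (u, v)₂ = (-1.3636, -0.0416).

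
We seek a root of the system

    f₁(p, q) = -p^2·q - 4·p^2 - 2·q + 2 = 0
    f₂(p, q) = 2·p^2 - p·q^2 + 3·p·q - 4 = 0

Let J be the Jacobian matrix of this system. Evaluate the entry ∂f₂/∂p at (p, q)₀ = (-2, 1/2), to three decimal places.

∂f₂/∂p = 4·p - q^2 + 3·q.
At (-2, 1/2) this is -6.750.

-6.750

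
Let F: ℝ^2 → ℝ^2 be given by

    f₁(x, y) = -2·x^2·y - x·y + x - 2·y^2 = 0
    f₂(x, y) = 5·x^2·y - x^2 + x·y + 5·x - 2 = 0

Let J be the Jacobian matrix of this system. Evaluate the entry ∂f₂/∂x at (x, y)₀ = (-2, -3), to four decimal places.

∂f₂/∂x = 10·x·y - 2·x + y + 5.
At (-2, -3) this is 66.0000.

66.0000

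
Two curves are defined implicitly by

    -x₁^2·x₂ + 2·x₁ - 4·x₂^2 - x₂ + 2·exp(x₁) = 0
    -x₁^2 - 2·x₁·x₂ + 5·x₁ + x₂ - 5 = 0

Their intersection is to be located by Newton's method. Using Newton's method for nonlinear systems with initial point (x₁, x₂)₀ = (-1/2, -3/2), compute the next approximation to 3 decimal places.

At (-1/2, -3/2): F = (-6.91194, -10.750).
Jacobian J = [[-2·x₁·x₂ + 2·exp(x₁) + 2, -x₁^2 - 8·x₂ - 1], [-2·x₁ - 2·x₂ + 5, -2·x₁ + 1]].
At the point, J = [[1.71306, 10.750], [9.000, 2.000]] (det J = -93.32388).
Solving J·Δ = −F gives Δ = (1.090, 0.469).
Then the next iterate is (x₁, x₂)₁ = (0.590, -1.031).

(0.590, -1.031)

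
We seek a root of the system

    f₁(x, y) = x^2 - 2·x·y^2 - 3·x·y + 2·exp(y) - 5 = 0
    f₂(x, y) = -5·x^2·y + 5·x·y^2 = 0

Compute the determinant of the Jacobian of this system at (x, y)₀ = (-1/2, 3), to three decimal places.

J = [[2·x - 2·y^2 - 3·y, -4·x·y - 3·x + 2·exp(y)], [-10·x·y + 5·y^2, -5·x^2 + 10·x·y]].
At the point, J = [[-28.000, 47.67107], [60.000, -16.250]].
det J = -2405.264.

-2405.264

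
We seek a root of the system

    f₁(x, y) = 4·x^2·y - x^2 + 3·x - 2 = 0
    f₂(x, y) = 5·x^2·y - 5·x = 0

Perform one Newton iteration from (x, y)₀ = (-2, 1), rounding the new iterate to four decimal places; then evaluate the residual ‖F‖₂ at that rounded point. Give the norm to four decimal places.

2.6343

At (-2, 1): F = (4.0000, 30.0000).
Jacobian J = [[8·x·y - 2·x + 3, 4·x^2], [10·x·y - 5, 5·x^2]].
At the point, J = [[-9.0000, 16.0000], [-25.0000, 20.0000]] (det J = 220.0000).
Solving J·Δ = −F gives Δ = (1.8182, 0.7727).
Then the next iterate is (x, y)₁ = (-0.1818, 1.7727).
Re-evaluating at (-0.1818, 1.7727): F = (-2.344092, 1.201950), so ‖F‖₂ = 2.6343.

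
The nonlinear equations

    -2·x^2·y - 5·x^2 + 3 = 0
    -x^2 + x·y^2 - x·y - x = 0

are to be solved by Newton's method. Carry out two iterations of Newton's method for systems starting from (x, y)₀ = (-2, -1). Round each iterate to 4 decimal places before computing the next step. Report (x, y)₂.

At (-2, -1): F = (-9.0000, -6.0000).
Jacobian J = [[-4·x·y - 10·x, -2·x^2], [-2·x + y^2 - y - 1, 2·x·y - x]].
At the point, J = [[12.0000, -8.0000], [5.0000, 6.0000]] (det J = 112.0000).
Solving J·Δ = −F gives Δ = (0.9107, 0.2411).
Then the next iterate is (x, y)₁ = (-1.0893, -0.7589).
Round to (-1.0893, -0.7589) and repeat: F = (-1.131890, -1.551304), J = [[7.586321, -2.373149], [2.513429, 2.742640]].
Δ = (0.2535, 0.3333), so (x, y)₂ = (-0.8358, -0.4256).

(-0.8358, -0.4256)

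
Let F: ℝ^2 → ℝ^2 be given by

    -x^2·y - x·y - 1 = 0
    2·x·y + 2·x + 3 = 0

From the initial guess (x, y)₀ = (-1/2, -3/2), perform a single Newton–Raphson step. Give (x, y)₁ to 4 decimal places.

At (-1/2, -3/2): F = (-1.3750, 3.5000).
Jacobian J = [[-2·x·y - y, -x^2 - x], [2·y + 2, 2·x]].
At the point, J = [[0.0000, 0.2500], [-1.0000, -1.0000]] (det J = 0.2500).
Solving J·Δ = −F gives Δ = (-2.0000, 5.5000).
Then the next iterate is (x, y)₁ = (-2.5000, 4.0000).

(-2.5000, 4.0000)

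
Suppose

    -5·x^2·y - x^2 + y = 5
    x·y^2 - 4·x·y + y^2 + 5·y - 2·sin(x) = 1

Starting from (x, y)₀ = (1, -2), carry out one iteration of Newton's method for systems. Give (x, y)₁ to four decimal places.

(0.9911, -1.5400)

At (1, -2): F = (2.0000, 3.317058).
Jacobian J = [[-10·x·y - 2·x, -5·x^2 + 1], [y^2 - 4·y - 2·cos(x), 2·x·y - 4·x + 2·y + 5]].
At the point, J = [[18.0000, -4.0000], [10.919395, -7.0000]] (det J = -82.322418).
Solving J·Δ = −F gives Δ = (-0.0089, 0.4600).
Then the next iterate is (x, y)₁ = (0.9911, -1.5400).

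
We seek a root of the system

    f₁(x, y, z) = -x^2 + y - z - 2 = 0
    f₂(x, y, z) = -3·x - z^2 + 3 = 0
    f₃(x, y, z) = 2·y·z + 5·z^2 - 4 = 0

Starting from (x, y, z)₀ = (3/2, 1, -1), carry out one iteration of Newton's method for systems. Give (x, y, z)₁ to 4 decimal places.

At (3/2, 1, -1): F = (-2.2500, -2.5000, -1.0000).
Jacobian J = [[-2·x, 1, -1], [-3, 0, -2·z], [0, 2·z, 2·y + 10·z]].
At the point, J = [[-3.0000, 1.0000, -1.0000], [-3.0000, 0.0000, 2.0000], [0.0000, -2.0000, -8.0000]] (det J = -42.0000).
Solving J·Δ = −F gives Δ = (-0.8571, -0.3571, -0.0357).
Then the next iterate is (x, y, z)₁ = (0.6429, 0.6429, -1.0357).

(0.6429, 0.6429, -1.0357)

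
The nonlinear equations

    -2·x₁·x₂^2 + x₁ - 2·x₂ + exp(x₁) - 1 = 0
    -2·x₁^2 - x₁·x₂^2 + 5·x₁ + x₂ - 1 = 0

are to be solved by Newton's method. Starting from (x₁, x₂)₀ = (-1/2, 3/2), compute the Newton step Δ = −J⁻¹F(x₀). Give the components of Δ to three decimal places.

At (-1/2, 3/2): F = (-1.64347, -1.375).
Jacobian J = [[-2·x₂^2 + exp(x₁) + 1, -4·x₁·x₂ - 2], [-4·x₁ - x₂^2 + 5, -2·x₁·x₂ + 1]].
At the point, J = [[-2.89347, 1.000], [4.750, 2.500]] (det J = -11.98367).
Solving J·Δ = −F gives Δ = (-0.228, 0.983).

(-0.228, 0.983)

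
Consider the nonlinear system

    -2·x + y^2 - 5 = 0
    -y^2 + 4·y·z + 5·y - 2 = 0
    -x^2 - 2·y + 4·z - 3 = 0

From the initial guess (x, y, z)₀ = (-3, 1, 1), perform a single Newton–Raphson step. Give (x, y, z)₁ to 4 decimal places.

At (-3, 1, 1): F = (2.0000, 6.0000, -10.0000).
Jacobian J = [[-2, 2·y, 0], [0, -2·y + 4·z + 5, 4·y], [-2·x, -2, 4]].
At the point, J = [[-2.0000, 2.0000, 0.0000], [0.0000, 7.0000, 4.0000], [6.0000, -2.0000, 4.0000]] (det J = -24.0000).
Solving J·Δ = −F gives Δ = (-2.3333, -3.3333, 4.3333).
Then the next iterate is (x, y, z)₁ = (-5.3333, -2.3333, 5.3333).

(-5.3333, -2.3333, 5.3333)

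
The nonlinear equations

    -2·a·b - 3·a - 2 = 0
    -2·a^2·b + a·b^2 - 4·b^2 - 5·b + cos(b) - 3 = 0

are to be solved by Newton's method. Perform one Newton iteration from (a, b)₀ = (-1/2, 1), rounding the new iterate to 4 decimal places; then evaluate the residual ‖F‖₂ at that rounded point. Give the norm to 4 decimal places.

At (-1/2, 1): F = (0.5000, -12.459698).
Jacobian J = [[-2·b - 3, -2·a], [-4·a·b + b^2, -2·a^2 + 2·a·b - 8·b - sin(b) - 5]].
At the point, J = [[-5.0000, 1.0000], [3.0000, -15.341471]] (det J = 73.707355).
Solving J·Δ = −F gives Δ = (-0.0650, -0.8249).
Then the next iterate is (a, b)₁ = (-0.5650, 0.1751).
Re-evaluating at (-0.5650, 0.1751): F = (-0.107137, -3.142546), so ‖F‖₂ = 3.1444.

3.1444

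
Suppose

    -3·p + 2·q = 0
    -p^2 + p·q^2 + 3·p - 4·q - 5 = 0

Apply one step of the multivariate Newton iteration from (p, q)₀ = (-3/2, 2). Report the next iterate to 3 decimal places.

(1.850, 2.775)

At (-3/2, 2): F = (8.500, -25.750).
Jacobian J = [[-3, 2], [-2·p + q^2 + 3, 2·p·q - 4]].
At the point, J = [[-3.000, 2.000], [10.000, -10.000]] (det J = 10.000).
Solving J·Δ = −F gives Δ = (3.350, 0.775).
Then the next iterate is (p, q)₁ = (1.850, 2.775).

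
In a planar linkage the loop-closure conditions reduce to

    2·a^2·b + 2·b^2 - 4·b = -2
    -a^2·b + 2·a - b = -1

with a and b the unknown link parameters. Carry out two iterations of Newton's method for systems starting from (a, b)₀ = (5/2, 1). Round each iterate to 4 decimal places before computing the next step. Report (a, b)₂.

(0.1710, 1.3923)

At (5/2, 1): F = (12.5000, -1.2500).
Jacobian J = [[4·a·b, 2·a^2 + 4·b - 4], [-2·a·b + 2, -a^2 - 1]].
At the point, J = [[10.0000, 12.5000], [-3.0000, -7.2500]] (det J = -35.0000).
Solving J·Δ = −F gives Δ = (-2.1429, 0.7143).
Then the next iterate is (a, b)₁ = (0.3571, 1.7143).
Round to (0.3571, 1.7143) and repeat: F = (1.457665, -0.218708), J = [[2.448706, 3.112241], [0.775647, -1.127520]].
Δ = (-0.1861, -0.3220), so (a, b)₂ = (0.1710, 1.3923).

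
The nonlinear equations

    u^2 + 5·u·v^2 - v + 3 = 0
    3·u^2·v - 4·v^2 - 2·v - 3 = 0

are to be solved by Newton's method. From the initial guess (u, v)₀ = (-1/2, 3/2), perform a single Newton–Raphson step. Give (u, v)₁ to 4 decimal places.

(-0.8826, 0.5828)

At (-1/2, 3/2): F = (-3.8750, -13.8750).
Jacobian J = [[2·u + 5·v^2, 10·u·v - 1], [6·u·v, 3·u^2 - 8·v - 2]].
At the point, J = [[10.2500, -8.5000], [-4.5000, -13.2500]] (det J = -174.0625).
Solving J·Δ = −F gives Δ = (-0.3826, -0.9172).
Then the next iterate is (u, v)₁ = (-0.8826, 0.5828).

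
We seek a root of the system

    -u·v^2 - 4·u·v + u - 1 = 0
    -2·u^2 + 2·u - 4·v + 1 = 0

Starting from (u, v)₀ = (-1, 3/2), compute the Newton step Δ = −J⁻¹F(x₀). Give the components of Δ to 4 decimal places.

At (-1, 3/2): F = (6.2500, -9.0000).
Jacobian J = [[-v^2 - 4·v + 1, -2·u·v - 4·u], [-4·u + 2, -4]].
At the point, J = [[-7.2500, 7.0000], [6.0000, -4.0000]] (det J = -13.0000).
Solving J·Δ = −F gives Δ = (2.9231, 2.1346).

(2.9231, 2.1346)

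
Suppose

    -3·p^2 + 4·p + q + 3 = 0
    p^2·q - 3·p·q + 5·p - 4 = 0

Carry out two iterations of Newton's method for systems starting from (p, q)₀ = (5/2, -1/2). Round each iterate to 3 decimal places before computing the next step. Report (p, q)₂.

At (5/2, -1/2): F = (-6.250, 9.125).
Jacobian J = [[-6·p + 4, 1], [2·p·q - 3·q + 5, p^2 - 3·p]].
At the point, J = [[-11.000, 1.000], [4.000, -1.250]] (det J = 9.750).
Solving J·Δ = −F gives Δ = (0.135, 7.731).
Then the next iterate is (p, q)₁ = (2.635, 7.231).
Round to (2.635, 7.231) and repeat: F = (-0.05867, 2.22040), J = [[-11.810, 1.000], [21.41437, -0.96178]].
Δ = (-0.215, -2.483), so (p, q)₂ = (2.420, 4.748).

(2.420, 4.748)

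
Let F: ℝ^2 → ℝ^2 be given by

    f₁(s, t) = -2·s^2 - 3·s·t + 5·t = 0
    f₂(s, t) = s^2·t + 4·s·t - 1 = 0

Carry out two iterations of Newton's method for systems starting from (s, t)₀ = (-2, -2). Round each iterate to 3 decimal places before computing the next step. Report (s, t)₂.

(-0.043, -0.427)

At (-2, -2): F = (-30.000, 7.000).
Jacobian J = [[-4·s - 3·t, -3·s + 5], [2·s·t + 4·t, s^2 + 4·s]].
At the point, J = [[14.000, 11.000], [0.000, -4.000]] (det J = -56.000).
Solving J·Δ = −F gives Δ = (0.768, 1.750).
Then the next iterate is (s, t)₁ = (-1.232, -0.250).
Round to (-1.232, -0.250) and repeat: F = (-5.20965, -0.14746), J = [[5.678, 8.696], [-0.384, -3.41018]].
Δ = (1.189, -0.177), so (s, t)₂ = (-0.043, -0.427).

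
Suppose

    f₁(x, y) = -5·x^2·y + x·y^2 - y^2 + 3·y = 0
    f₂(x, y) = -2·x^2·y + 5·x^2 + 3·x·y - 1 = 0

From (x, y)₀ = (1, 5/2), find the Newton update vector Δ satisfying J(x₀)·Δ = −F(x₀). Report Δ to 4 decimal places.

(2.1333, -22.5000)

At (1, 5/2): F = (-5.0000, 6.5000).
Jacobian J = [[-10·x·y + y^2, -5·x^2 + 2·x·y - 2·y + 3], [-4·x·y + 10·x + 3·y, -2·x^2 + 3·x]].
At the point, J = [[-18.7500, -2.0000], [7.5000, 1.0000]] (det J = -3.7500).
Solving J·Δ = −F gives Δ = (2.1333, -22.5000).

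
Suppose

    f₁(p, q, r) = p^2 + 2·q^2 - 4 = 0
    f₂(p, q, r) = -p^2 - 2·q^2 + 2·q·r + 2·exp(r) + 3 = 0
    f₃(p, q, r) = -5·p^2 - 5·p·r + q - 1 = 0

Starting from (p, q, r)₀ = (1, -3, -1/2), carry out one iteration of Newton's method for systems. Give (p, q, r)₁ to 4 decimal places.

(-0.0197, -1.9200, -0.0544)

At (1, -3, -1/2): F = (15.0000, -11.786939, -6.5000).
Jacobian J = [[2·p, 4·q, 0], [-2·p, -4·q + 2·r, 2·q + 2·exp(r)], [-10·p - 5·r, 1, -5·p]].
At the point, J = [[2.0000, -12.0000, 0.0000], [-2.0000, 11.0000, -4.786939], [-7.5000, 1.0000, -5.0000]] (det J = -411.250604).
Solving J·Δ = −F gives Δ = (-1.0197, 1.0800, 0.4456).
Then the next iterate is (p, q, r)₁ = (-0.0197, -1.9200, -0.0544).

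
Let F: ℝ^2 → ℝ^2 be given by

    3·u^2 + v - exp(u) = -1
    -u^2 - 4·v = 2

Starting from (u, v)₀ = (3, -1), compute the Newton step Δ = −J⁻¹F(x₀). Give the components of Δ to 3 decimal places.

(1.440, -3.911)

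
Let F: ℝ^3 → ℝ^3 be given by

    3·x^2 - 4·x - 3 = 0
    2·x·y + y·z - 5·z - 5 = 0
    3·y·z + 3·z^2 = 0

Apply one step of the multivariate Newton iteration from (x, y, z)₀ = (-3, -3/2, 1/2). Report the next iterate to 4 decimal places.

At (-3, -3/2, 1/2): F = (36.0000, 0.7500, -1.5000).
Jacobian J = [[6·x - 4, 0, 0], [2·y, 2·x + z, y - 5], [0, 3·z, 3·y + 6·z]].
At the point, J = [[-22.0000, 0.0000, 0.0000], [-3.0000, -5.5000, -6.5000], [0.0000, 1.5000, -1.5000]] (det J = -396.0000).
Solving J·Δ = −F gives Δ = (1.6364, 0.1951, -0.8049).
Then the next iterate is (x, y, z)₁ = (-1.3636, -1.3049, -0.3049).

(-1.3636, -1.3049, -0.3049)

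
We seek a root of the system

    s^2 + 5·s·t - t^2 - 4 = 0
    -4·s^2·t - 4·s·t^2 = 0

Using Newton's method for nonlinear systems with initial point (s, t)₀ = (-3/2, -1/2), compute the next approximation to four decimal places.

(-1.8446, 0.0608)

At (-3/2, -1/2): F = (1.7500, 6.0000).
Jacobian J = [[2·s + 5·t, 5·s - 2·t], [-8·s·t - 4·t^2, -4·s^2 - 8·s·t]].
At the point, J = [[-5.5000, -6.5000], [-7.0000, -15.0000]] (det J = 37.0000).
Solving J·Δ = −F gives Δ = (-0.3446, 0.5608).
Then the next iterate is (s, t)₁ = (-1.8446, 0.0608).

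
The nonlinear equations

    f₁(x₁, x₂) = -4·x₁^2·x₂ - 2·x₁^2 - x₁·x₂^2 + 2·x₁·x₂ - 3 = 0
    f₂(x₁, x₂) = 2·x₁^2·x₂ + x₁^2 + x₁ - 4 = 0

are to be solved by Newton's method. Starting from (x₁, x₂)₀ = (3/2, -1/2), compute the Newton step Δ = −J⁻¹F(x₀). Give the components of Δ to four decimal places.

At (3/2, -1/2): F = (-4.8750, -2.5000).
Jacobian J = [[-8·x₁·x₂ - 4·x₁ - x₂^2 + 2·x₂, -4·x₁^2 - 2·x₁·x₂ + 2·x₁], [4·x₁·x₂ + 2·x₁ + 1, 2·x₁^2]].
At the point, J = [[-1.2500, -4.5000], [1.0000, 4.5000]] (det J = -1.1250).
Solving J·Δ = −F gives Δ = (-29.5000, 7.1111).

(-29.5000, 7.1111)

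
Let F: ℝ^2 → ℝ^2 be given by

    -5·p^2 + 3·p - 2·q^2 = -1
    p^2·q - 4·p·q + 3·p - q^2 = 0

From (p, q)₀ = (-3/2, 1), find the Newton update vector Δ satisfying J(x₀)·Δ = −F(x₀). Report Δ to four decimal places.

At (-3/2, 1): F = (-16.7500, 2.7500).
Jacobian J = [[-10·p + 3, -4·q], [2·p·q - 4·q + 3, p^2 - 4·p - 2·q]].
At the point, J = [[18.0000, -4.0000], [-4.0000, 6.2500]] (det J = 96.5000).
Solving J·Δ = −F gives Δ = (0.9709, 0.1813).

(0.9709, 0.1813)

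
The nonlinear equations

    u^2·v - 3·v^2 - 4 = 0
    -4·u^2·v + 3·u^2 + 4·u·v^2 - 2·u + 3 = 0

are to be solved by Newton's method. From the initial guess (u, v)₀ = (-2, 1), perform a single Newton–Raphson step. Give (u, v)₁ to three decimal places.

(-2.614, 0.729)

At (-2, 1): F = (-3.000, -5.000).
Jacobian J = [[2·u·v, u^2 - 6·v], [-8·u·v + 6·u + 4·v^2 - 2, -4·u^2 + 8·u·v]].
At the point, J = [[-4.000, -2.000], [6.000, -32.000]] (det J = 140.000).
Solving J·Δ = −F gives Δ = (-0.614, -0.271).
Then the next iterate is (u, v)₁ = (-2.614, 0.729).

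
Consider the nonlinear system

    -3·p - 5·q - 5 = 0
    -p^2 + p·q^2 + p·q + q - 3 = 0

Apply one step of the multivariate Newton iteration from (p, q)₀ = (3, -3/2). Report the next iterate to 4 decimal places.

At (3, -3/2): F = (-6.5000, -11.2500).
Jacobian J = [[-3, -5], [-2·p + q^2 + q, 2·p·q + p + 1]].
At the point, J = [[-3.0000, -5.0000], [-5.2500, -5.0000]] (det J = -11.2500).
Solving J·Δ = −F gives Δ = (-2.1111, -0.0333).
Then the next iterate is (p, q)₁ = (0.8889, -1.5333).

(0.8889, -1.5333)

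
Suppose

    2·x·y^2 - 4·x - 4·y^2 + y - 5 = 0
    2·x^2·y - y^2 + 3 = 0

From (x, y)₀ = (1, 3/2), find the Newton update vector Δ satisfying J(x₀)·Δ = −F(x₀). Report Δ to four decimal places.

At (1, 3/2): F = (-12.0000, 3.7500).
Jacobian J = [[2·y^2 - 4, 4·x·y - 8·y + 1], [4·x·y, 2·x^2 - 2·y]].
At the point, J = [[0.5000, -5.0000], [6.0000, -1.0000]] (det J = 29.5000).
Solving J·Δ = −F gives Δ = (-1.0424, -2.5042).

(-1.0424, -2.5042)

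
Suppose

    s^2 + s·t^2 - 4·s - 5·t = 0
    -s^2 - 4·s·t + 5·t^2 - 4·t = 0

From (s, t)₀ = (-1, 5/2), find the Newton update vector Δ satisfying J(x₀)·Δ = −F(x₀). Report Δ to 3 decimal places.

(-0.559, -1.389)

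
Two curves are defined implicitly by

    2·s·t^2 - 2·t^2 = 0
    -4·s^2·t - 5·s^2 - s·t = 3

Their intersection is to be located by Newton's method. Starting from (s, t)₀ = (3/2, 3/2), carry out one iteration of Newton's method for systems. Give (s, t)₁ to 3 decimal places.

At (3/2, 3/2): F = (2.250, -30.000).
Jacobian J = [[2·t^2, 4·s·t - 4·t], [-8·s·t - 10·s - t, -4·s^2 - s]].
At the point, J = [[4.500, 3.000], [-34.500, -10.500]] (det J = 56.250).
Solving J·Δ = −F gives Δ = (-1.180, 1.020).
Then the next iterate is (s, t)₁ = (0.320, 2.520).

(0.320, 2.520)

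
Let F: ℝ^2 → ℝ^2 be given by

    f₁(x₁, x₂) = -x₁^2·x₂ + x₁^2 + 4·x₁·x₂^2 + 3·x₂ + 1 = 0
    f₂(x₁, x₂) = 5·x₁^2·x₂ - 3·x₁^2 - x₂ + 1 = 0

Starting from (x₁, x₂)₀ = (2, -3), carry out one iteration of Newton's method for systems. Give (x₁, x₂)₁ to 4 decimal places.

At (2, -3): F = (80.0000, -68.0000).
Jacobian J = [[-2·x₁·x₂ + 2·x₁ + 4·x₂^2, -x₁^2 + 8·x₁·x₂ + 3], [10·x₁·x₂ - 6·x₁, 5·x₁^2 - 1]].
At the point, J = [[52.0000, -49.0000], [-72.0000, 19.0000]] (det J = -2540.0000).
Solving J·Δ = −F gives Δ = (-0.7134, 0.8756).
Then the next iterate is (x₁, x₂)₁ = (1.2866, -2.1244).

(1.2866, -2.1244)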